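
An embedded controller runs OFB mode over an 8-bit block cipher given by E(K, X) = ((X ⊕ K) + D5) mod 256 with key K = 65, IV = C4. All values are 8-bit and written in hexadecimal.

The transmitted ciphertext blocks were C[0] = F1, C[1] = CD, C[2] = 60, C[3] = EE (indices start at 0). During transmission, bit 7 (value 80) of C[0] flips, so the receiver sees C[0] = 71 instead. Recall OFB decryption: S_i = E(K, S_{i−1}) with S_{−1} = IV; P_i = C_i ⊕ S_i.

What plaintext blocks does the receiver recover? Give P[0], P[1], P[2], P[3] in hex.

Only C[0] changed, to 71. In OFB, a change in C_i flips the same bit in P_i only; the keystream is unaffected. Decrypting the received ciphertext:
P[0]: S = E(K, C4) = 76; 71 ⊕ 76 = 07.
P[1]: S = E(K, 76) = E8; CD ⊕ E8 = 25.
P[2]: S = E(K, E8) = 62; 60 ⊕ 62 = 02.
P[3]: S = E(K, 62) = DC; EE ⊕ DC = 32.
Blocks that differ from the original plaintext: P[0].

P[0] = 07, P[1] = 25, P[2] = 02, P[3] = 32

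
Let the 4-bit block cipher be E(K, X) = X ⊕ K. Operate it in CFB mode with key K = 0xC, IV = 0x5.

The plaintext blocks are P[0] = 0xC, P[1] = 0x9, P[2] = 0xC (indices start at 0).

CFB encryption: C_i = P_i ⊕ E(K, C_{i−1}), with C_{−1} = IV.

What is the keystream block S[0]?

0x9

C[0]: E(K, 0x5) = 0x9; 0xC ⊕ 0x9 = 0x5.
So S[0] = 0x9.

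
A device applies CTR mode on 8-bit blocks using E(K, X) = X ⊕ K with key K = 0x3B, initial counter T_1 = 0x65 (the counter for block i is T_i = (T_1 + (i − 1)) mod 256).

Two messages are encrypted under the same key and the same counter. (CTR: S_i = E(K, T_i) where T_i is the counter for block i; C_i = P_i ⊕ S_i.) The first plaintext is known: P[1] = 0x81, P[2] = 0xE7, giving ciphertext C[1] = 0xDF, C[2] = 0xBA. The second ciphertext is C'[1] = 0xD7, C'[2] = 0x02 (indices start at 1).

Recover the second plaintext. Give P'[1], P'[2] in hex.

In CTR with a reused counter, both messages share the same keystream S_i, so C_i ⊕ C'_i = P_i ⊕ P'_i and thus P'_i = P_i ⊕ C_i ⊕ C'_i.
P'[1]: 0x81 ⊕ 0xDF ⊕ 0xD7 = 0x89.
P'[2]: 0xE7 ⊕ 0xBA ⊕ 0x02 = 0x5F.

P'[1] = 0x89, P'[2] = 0x5F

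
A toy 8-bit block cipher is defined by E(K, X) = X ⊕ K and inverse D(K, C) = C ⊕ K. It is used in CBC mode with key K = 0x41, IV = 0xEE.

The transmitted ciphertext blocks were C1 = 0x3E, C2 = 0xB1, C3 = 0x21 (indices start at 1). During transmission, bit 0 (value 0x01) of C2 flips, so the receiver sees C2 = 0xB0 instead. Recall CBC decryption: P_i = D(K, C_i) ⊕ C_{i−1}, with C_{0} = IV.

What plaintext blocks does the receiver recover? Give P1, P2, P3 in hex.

Only C2 changed, to 0xB0. In CBC, a change in C_i garbles P_i and flips the same bit in P_{i+1}. Decrypting the received ciphertext:
P1: D(K, 0x3E) = 0x7F; 0x7F ⊕ 0xEE = 0x91.
P2: D(K, 0xB0) = 0xF1; 0xF1 ⊕ 0x3E = 0xCF.
P3: D(K, 0x21) = 0x60; 0x60 ⊕ 0xB0 = 0xD0.
Blocks that differ from the original plaintext: P2, P3.

P1 = 0x91, P2 = 0xCF, P3 = 0xD0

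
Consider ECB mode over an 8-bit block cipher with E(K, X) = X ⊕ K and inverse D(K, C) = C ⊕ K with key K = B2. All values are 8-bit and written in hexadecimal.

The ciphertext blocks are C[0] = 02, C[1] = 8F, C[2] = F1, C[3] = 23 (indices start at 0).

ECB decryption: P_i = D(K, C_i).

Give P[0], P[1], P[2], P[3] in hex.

P[0]: D(K, 02) = B0.
P[1]: D(K, 8F) = 3D.
P[2]: D(K, F1) = 43.
P[3]: D(K, 23) = 91.

P[0] = B0, P[1] = 3D, P[2] = 43, P[3] = 91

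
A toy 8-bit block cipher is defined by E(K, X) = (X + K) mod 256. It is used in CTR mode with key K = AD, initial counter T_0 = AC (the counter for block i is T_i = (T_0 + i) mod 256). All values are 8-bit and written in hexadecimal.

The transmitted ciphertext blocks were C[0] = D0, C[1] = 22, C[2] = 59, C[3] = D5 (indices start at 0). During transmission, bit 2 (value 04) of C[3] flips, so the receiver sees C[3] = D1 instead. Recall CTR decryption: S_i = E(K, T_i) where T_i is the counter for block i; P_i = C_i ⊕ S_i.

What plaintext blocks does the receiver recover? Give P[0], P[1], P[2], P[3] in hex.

Only C[3] changed, to D1. In CTR, a change in C_i flips the same bit in P_i only; the keystream is unaffected. Decrypting the received ciphertext:
P[0]: T = AC, S = E(K, T) = 59; D0 ⊕ 59 = 89.
P[1]: T = AD, S = E(K, T) = 5A; 22 ⊕ 5A = 78.
P[2]: T = AE, S = E(K, T) = 5B; 59 ⊕ 5B = 02.
P[3]: T = AF, S = E(K, T) = 5C; D1 ⊕ 5C = 8D.
Blocks that differ from the original plaintext: P[3].

P[0] = 89, P[1] = 78, P[2] = 02, P[3] = 8D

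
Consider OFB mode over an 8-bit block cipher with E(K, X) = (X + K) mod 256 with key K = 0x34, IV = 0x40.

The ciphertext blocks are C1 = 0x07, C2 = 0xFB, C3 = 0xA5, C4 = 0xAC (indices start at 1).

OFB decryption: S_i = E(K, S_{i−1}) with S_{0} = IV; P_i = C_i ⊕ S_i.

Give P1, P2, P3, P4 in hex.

P1 = 0x73, P2 = 0x53, P3 = 0x79, P4 = 0xBC

P1: S = E(K, 0x40) = 0x74; 0x07 ⊕ 0x74 = 0x73.
P2: S = E(K, 0x74) = 0xA8; 0xFB ⊕ 0xA8 = 0x53.
P3: S = E(K, 0xA8) = 0xDC; 0xA5 ⊕ 0xDC = 0x79.
P4: S = E(K, 0xDC) = 0x10; 0xAC ⊕ 0x10 = 0xBC.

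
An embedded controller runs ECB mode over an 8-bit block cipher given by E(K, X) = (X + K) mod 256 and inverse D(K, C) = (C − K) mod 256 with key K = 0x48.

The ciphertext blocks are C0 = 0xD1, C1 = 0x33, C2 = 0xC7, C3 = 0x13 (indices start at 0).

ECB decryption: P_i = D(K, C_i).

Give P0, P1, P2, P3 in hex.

P0 = 0x89, P1 = 0xEB, P2 = 0x7F, P3 = 0xCB

P0: D(K, 0xD1) = 0x89.
P1: D(K, 0x33) = 0xEB.
P2: D(K, 0xC7) = 0x7F.
P3: D(K, 0x13) = 0xCB.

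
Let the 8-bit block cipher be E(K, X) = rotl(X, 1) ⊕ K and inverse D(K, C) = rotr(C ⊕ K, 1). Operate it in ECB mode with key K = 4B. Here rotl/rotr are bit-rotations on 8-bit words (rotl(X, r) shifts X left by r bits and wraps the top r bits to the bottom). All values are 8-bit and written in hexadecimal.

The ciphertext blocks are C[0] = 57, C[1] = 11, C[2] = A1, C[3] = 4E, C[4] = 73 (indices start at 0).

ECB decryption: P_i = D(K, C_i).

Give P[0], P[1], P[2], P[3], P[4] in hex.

P[0]: D(K, 57) = 0E.
P[1]: D(K, 11) = 2D.
P[2]: D(K, A1) = 75.
P[3]: D(K, 4E) = 82.
P[4]: D(K, 73) = 1C.

P[0] = 0E, P[1] = 2D, P[2] = 75, P[3] = 82, P[4] = 1C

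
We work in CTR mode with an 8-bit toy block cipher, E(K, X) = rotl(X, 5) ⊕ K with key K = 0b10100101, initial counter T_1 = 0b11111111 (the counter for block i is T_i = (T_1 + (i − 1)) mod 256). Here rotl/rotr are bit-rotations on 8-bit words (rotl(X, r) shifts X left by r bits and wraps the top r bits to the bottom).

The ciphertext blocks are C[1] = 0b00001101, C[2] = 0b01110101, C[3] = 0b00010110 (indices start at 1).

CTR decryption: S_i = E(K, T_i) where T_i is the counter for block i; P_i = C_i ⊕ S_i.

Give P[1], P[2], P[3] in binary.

P[1]: T = 0b11111111, S = E(K, T) = 0b01011010; 0b00001101 ⊕ 0b01011010 = 0b01010111.
P[2]: T = 0b00000000, S = E(K, T) = 0b10100101; 0b01110101 ⊕ 0b10100101 = 0b11010000.
P[3]: T = 0b00000001, S = E(K, T) = 0b10000101; 0b00010110 ⊕ 0b10000101 = 0b10010011.

P[1] = 0b01010111, P[2] = 0b11010000, P[3] = 0b10010011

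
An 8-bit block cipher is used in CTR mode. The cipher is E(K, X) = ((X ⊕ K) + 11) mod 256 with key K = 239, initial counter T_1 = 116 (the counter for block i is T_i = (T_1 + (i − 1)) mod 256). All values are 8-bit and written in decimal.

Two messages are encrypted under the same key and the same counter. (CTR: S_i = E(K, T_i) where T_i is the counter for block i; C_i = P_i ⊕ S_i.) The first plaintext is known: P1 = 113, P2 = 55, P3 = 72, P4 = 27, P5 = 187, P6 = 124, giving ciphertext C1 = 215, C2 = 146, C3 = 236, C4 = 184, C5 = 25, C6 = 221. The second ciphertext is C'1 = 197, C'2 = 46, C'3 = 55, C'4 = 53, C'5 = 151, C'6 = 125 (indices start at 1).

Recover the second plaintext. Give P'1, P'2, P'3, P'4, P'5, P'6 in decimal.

P'1 = 99, P'2 = 139, P'3 = 147, P'4 = 150, P'5 = 53, P'6 = 220

In CTR with a reused counter, both messages share the same keystream S_i, so C_i ⊕ C'_i = P_i ⊕ P'_i and thus P'_i = P_i ⊕ C_i ⊕ C'_i.
P'1: 113 ⊕ 215 ⊕ 197 = 99.
P'2: 55 ⊕ 146 ⊕ 46 = 139.
P'3: 72 ⊕ 236 ⊕ 55 = 147.
P'4: 27 ⊕ 184 ⊕ 53 = 150.
P'5: 187 ⊕ 25 ⊕ 151 = 53.
P'6: 124 ⊕ 221 ⊕ 125 = 220.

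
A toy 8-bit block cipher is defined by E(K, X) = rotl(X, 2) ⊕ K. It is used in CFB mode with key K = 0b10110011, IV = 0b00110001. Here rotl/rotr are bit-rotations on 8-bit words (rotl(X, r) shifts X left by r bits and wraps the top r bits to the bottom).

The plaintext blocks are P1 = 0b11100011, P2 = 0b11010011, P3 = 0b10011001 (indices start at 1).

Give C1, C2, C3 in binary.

C1 = 0b10010100, C2 = 0b00110010, C3 = 0b11100010

CFB encryption: C_i = P_i ⊕ E(K, C_{i−1}), with C_{0} = IV.
C1: E(K, 0b00110001) = 0b01110111; 0b11100011 ⊕ 0b01110111 = 0b10010100.
C2: E(K, 0b10010100) = 0b11100001; 0b11010011 ⊕ 0b11100001 = 0b00110010.
C3: E(K, 0b00110010) = 0b01111011; 0b10011001 ⊕ 0b01111011 = 0b11100010.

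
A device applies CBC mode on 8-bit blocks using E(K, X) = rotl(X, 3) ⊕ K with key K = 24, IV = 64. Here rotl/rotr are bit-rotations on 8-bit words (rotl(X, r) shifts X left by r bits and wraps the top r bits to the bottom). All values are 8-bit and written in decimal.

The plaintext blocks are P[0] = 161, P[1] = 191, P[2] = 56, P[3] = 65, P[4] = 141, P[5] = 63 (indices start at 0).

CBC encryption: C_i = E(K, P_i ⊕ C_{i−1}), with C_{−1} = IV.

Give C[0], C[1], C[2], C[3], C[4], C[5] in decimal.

C[0]: P[0] ⊕ 64 = 225; E(K, 225) = 23.
C[1]: P[1] ⊕ 23 = 168; E(K, 168) = 93.
C[2]: P[2] ⊕ 93 = 101; E(K, 101) = 51.
C[3]: P[3] ⊕ 51 = 114; E(K, 114) = 139.
C[4]: P[4] ⊕ 139 = 6; E(K, 6) = 40.
C[5]: P[5] ⊕ 40 = 23; E(K, 23) = 160.

C[0] = 23, C[1] = 93, C[2] = 51, C[3] = 139, C[4] = 40, C[5] = 160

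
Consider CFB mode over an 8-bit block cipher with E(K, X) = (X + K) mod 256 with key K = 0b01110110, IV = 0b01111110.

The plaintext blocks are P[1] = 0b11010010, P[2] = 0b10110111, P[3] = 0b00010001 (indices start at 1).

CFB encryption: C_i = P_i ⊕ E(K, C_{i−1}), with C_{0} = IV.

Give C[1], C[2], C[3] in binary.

C[1] = 0b00100110, C[2] = 0b00101011, C[3] = 0b10110000

C[1]: E(K, 0b01111110) = 0b11110100; 0b11010010 ⊕ 0b11110100 = 0b00100110.
C[2]: E(K, 0b00100110) = 0b10011100; 0b10110111 ⊕ 0b10011100 = 0b00101011.
C[3]: E(K, 0b00101011) = 0b10100001; 0b00010001 ⊕ 0b10100001 = 0b10110000.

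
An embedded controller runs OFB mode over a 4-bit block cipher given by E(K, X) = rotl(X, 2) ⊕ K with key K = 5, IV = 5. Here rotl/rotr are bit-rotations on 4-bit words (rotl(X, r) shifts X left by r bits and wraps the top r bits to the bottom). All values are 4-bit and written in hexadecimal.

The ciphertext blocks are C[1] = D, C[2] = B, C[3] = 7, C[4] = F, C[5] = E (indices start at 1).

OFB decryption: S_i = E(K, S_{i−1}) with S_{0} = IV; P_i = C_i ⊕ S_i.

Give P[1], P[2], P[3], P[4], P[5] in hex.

P[1]: S = E(K, 5) = 0; D ⊕ 0 = D.
P[2]: S = E(K, 0) = 5; B ⊕ 5 = E.
P[3]: S = E(K, 5) = 0; 7 ⊕ 0 = 7.
P[4]: S = E(K, 0) = 5; F ⊕ 5 = A.
P[5]: S = E(K, 5) = 0; E ⊕ 0 = E.

P[1] = D, P[2] = E, P[3] = 7, P[4] = A, P[5] = E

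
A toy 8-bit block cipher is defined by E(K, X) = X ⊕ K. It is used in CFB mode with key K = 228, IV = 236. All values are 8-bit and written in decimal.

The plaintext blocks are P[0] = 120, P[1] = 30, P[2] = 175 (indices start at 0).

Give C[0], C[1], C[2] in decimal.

CFB encryption: C_i = P_i ⊕ E(K, C_{i−1}), with C_{−1} = IV.
C[0]: E(K, 236) = 8; 120 ⊕ 8 = 112.
C[1]: E(K, 112) = 148; 30 ⊕ 148 = 138.
C[2]: E(K, 138) = 110; 175 ⊕ 110 = 193.

C[0] = 112, C[1] = 138, C[2] = 193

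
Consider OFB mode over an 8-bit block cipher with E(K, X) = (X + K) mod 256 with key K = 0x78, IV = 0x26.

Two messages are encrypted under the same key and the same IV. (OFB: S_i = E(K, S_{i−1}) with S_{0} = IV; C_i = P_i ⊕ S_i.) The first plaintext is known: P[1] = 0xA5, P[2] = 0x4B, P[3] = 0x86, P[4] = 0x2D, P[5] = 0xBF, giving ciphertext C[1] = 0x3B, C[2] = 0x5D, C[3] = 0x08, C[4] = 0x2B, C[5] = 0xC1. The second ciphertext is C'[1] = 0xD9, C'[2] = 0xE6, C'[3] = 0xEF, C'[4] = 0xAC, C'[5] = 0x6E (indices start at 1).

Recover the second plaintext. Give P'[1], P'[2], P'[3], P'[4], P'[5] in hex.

In OFB with a reused IV, both messages share the same keystream S_i, so C_i ⊕ C'_i = P_i ⊕ P'_i and thus P'_i = P_i ⊕ C_i ⊕ C'_i.
P'[1]: 0xA5 ⊕ 0x3B ⊕ 0xD9 = 0x47.
P'[2]: 0x4B ⊕ 0x5D ⊕ 0xE6 = 0xF0.
P'[3]: 0x86 ⊕ 0x08 ⊕ 0xEF = 0x61.
P'[4]: 0x2D ⊕ 0x2B ⊕ 0xAC = 0xAA.
P'[5]: 0xBF ⊕ 0xC1 ⊕ 0x6E = 0x10.

P'[1] = 0x47, P'[2] = 0xF0, P'[3] = 0x61, P'[4] = 0xAA, P'[5] = 0x10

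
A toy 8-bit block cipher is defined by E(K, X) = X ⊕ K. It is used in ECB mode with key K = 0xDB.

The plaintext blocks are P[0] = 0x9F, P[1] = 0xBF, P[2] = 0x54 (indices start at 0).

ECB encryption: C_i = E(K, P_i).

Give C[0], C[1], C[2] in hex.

C[0]: E(K, 0x9F) = 0x44.
C[1]: E(K, 0xBF) = 0x64.
C[2]: E(K, 0x54) = 0x8F.

C[0] = 0x44, C[1] = 0x64, C[2] = 0x8F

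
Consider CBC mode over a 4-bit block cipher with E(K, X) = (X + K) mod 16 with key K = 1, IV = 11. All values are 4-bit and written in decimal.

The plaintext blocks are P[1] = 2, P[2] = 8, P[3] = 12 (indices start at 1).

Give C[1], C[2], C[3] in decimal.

CBC encryption: C_i = E(K, P_i ⊕ C_{i−1}), with C_{0} = IV.
C[1]: P[1] ⊕ 11 = 9; E(K, 9) = 10.
C[2]: P[2] ⊕ 10 = 2; E(K, 2) = 3.
C[3]: P[3] ⊕ 3 = 15; E(K, 15) = 0.

C[1] = 10, C[2] = 3, C[3] = 0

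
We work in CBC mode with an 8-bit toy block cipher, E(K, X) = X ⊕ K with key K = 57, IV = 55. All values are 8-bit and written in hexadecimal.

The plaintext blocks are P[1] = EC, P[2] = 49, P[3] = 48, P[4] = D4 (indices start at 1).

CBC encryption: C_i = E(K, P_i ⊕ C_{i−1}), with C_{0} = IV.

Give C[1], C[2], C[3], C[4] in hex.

C[1]: P[1] ⊕ 55 = B9; E(K, B9) = EE.
C[2]: P[2] ⊕ EE = A7; E(K, A7) = F0.
C[3]: P[3] ⊕ F0 = B8; E(K, B8) = EF.
C[4]: P[4] ⊕ EF = 3B; E(K, 3B) = 6C.

C[1] = EE, C[2] = F0, C[3] = EF, C[4] = 6C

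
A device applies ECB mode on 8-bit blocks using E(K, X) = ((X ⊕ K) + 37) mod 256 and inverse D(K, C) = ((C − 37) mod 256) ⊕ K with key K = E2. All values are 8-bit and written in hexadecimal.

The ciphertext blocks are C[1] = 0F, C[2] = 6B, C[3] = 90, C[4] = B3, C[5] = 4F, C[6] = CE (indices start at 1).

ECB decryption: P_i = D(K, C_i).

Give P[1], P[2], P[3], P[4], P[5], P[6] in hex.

P[1] = 3A, P[2] = D6, P[3] = BB, P[4] = 9E, P[5] = FA, P[6] = 75

P[1]: D(K, 0F) = 3A.
P[2]: D(K, 6B) = D6.
P[3]: D(K, 90) = BB.
P[4]: D(K, B3) = 9E.
P[5]: D(K, 4F) = FA.
P[6]: D(K, CE) = 75.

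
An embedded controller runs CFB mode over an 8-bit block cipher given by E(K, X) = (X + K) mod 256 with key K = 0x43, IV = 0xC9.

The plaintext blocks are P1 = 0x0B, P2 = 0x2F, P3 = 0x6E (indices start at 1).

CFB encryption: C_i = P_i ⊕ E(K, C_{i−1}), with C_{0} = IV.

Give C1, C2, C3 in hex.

C1: E(K, 0xC9) = 0x0C; 0x0B ⊕ 0x0C = 0x07.
C2: E(K, 0x07) = 0x4A; 0x2F ⊕ 0x4A = 0x65.
C3: E(K, 0x65) = 0xA8; 0x6E ⊕ 0xA8 = 0xC6.

C1 = 0x07, C2 = 0x65, C3 = 0xC6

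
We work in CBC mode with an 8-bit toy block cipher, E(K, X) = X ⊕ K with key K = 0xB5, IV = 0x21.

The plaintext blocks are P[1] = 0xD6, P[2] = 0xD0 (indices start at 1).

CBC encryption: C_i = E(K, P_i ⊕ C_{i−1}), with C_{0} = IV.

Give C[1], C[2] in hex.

C[1] = 0x42, C[2] = 0x27

C[1]: P[1] ⊕ 0x21 = 0xF7; E(K, 0xF7) = 0x42.
C[2]: P[2] ⊕ 0x42 = 0x92; E(K, 0x92) = 0x27.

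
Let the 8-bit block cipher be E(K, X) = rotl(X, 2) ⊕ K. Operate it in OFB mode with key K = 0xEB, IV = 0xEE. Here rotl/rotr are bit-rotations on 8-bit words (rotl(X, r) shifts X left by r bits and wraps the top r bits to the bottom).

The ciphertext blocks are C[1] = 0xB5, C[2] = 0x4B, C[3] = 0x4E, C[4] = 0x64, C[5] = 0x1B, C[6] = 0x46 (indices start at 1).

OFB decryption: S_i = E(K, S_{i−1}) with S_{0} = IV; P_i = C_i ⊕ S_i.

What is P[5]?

P[5] = 0x4B

P[1]: S = E(K, 0xEE) = 0x50; 0xB5 ⊕ 0x50 = 0xE5.
P[2]: S = E(K, 0x50) = 0xAA; 0x4B ⊕ 0xAA = 0xE1.
P[3]: S = E(K, 0xAA) = 0x41; 0x4E ⊕ 0x41 = 0x0F.
P[4]: S = E(K, 0x41) = 0xEE; 0x64 ⊕ 0xEE = 0x8A.
P[5]: S = E(K, 0xEE) = 0x50; 0x1B ⊕ 0x50 = 0x4B.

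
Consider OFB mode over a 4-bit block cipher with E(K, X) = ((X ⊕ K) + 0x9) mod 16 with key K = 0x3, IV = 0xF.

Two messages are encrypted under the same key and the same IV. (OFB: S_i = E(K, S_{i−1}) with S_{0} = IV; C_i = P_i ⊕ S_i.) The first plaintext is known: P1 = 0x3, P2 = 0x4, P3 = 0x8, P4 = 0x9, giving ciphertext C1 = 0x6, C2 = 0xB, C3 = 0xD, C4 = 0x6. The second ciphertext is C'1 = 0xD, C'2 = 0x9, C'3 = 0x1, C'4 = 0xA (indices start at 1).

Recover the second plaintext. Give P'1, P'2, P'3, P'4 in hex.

In OFB with a reused IV, both messages share the same keystream S_i, so C_i ⊕ C'_i = P_i ⊕ P'_i and thus P'_i = P_i ⊕ C_i ⊕ C'_i.
P'1: 0x3 ⊕ 0x6 ⊕ 0xD = 0x8.
P'2: 0x4 ⊕ 0xB ⊕ 0x9 = 0x6.
P'3: 0x8 ⊕ 0xD ⊕ 0x1 = 0x4.
P'4: 0x9 ⊕ 0x6 ⊕ 0xA = 0x5.

P'1 = 0x8, P'2 = 0x6, P'3 = 0x4, P'4 = 0x5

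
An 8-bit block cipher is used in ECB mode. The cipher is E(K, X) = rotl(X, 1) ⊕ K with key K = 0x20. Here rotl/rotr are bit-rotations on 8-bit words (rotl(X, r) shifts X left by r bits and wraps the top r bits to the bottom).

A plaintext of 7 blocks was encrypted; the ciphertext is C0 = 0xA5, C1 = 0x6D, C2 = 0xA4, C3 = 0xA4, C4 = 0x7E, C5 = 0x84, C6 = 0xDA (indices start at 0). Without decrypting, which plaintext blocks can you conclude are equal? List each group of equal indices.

ECB encrypts each block independently with the same key, so equal ciphertext blocks imply equal plaintext blocks.
C2 = C3 = 0xA4, so P2 = P3.

P2 = P3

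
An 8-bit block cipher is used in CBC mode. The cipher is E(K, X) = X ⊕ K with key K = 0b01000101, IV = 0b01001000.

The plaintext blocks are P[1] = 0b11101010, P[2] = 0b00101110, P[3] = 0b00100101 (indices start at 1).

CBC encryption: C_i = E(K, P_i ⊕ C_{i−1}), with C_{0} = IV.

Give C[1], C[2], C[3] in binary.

C[1] = 0b11100111, C[2] = 0b10001100, C[3] = 0b11101100

C[1]: P[1] ⊕ 0b01001000 = 0b10100010; E(K, 0b10100010) = 0b11100111.
C[2]: P[2] ⊕ 0b11100111 = 0b11001001; E(K, 0b11001001) = 0b10001100.
C[3]: P[3] ⊕ 0b10001100 = 0b10101001; E(K, 0b10101001) = 0b11101100.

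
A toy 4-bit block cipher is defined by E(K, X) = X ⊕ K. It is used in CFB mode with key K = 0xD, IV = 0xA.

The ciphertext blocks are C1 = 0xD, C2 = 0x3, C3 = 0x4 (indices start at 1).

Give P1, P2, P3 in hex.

CFB decryption: P_i = C_i ⊕ E(K, C_{i−1}), with C_{0} = IV.
P1: E(K, 0xA) = 0x7; 0xD ⊕ 0x7 = 0xA.
P2: E(K, 0xD) = 0x0; 0x3 ⊕ 0x0 = 0x3.
P3: E(K, 0x3) = 0xE; 0x4 ⊕ 0xE = 0xA.

P1 = 0xA, P2 = 0x3, P3 = 0xA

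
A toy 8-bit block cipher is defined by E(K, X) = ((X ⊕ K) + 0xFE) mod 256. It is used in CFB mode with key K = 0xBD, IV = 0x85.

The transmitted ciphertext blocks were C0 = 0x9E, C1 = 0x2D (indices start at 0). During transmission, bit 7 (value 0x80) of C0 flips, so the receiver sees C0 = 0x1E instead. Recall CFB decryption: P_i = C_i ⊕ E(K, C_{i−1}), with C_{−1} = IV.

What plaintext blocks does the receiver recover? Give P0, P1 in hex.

P0 = 0x28, P1 = 0x8C

Only C0 changed, to 0x1E. In CFB, a change in C_i flips the same bit in P_i and garbles P_{i+1}. Decrypting the received ciphertext:
P0: E(K, 0x85) = 0x36; 0x1E ⊕ 0x36 = 0x28.
P1: E(K, 0x1E) = 0xA1; 0x2D ⊕ 0xA1 = 0x8C.
Blocks that differ from the original plaintext: P0, P1.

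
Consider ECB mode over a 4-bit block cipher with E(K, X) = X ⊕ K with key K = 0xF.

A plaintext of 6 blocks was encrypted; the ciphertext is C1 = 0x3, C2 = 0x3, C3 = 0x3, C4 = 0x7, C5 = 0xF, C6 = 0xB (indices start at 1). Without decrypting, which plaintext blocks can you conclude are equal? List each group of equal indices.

ECB encrypts each block independently with the same key, so equal ciphertext blocks imply equal plaintext blocks.
C1 = C2 = C3 = 0x3, so P1 = P2 = P3.

P1 = P2 = P3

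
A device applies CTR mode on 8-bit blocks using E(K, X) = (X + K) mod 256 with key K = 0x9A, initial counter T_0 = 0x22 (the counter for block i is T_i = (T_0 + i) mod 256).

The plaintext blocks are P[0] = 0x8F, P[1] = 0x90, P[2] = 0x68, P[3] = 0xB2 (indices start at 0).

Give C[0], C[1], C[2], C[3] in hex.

C[0] = 0x33, C[1] = 0x2D, C[2] = 0xD6, C[3] = 0x0D

CTR encryption: S_i = E(K, T_i) where T_i is the counter for block i; C_i = P_i ⊕ S_i.
C[0]: T = 0x22, S = E(K, T) = 0xBC; 0x8F ⊕ 0xBC = 0x33.
C[1]: T = 0x23, S = E(K, T) = 0xBD; 0x90 ⊕ 0xBD = 0x2D.
C[2]: T = 0x24, S = E(K, T) = 0xBE; 0x68 ⊕ 0xBE = 0xD6.
C[3]: T = 0x25, S = E(K, T) = 0xBF; 0xB2 ⊕ 0xBF = 0x0D.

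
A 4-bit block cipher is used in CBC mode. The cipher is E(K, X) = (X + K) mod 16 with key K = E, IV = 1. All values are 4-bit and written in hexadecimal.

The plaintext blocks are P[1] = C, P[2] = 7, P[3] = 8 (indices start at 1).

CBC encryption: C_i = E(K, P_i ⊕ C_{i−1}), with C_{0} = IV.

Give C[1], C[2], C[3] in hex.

C[1] = B, C[2] = A, C[3] = 0

C[1]: P[1] ⊕ 1 = D; E(K, D) = B.
C[2]: P[2] ⊕ B = C; E(K, C) = A.
C[3]: P[3] ⊕ A = 2; E(K, 2) = 0.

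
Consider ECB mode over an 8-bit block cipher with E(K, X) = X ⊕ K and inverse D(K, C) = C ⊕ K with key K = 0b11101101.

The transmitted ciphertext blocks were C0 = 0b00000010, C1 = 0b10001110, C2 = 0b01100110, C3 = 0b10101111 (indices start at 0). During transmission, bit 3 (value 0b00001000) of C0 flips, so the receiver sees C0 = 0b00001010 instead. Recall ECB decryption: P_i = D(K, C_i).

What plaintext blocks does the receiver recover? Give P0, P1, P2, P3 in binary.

Only C0 changed, to 0b00001010. In ECB, a change in C_i affects only P_i. Decrypting the received ciphertext:
P0: D(K, 0b00001010) = 0b11100111.
P1: D(K, 0b10001110) = 0b01100011.
P2: D(K, 0b01100110) = 0b10001011.
P3: D(K, 0b10101111) = 0b01000010.
Blocks that differ from the original plaintext: P0.

P0 = 0b11100111, P1 = 0b01100011, P2 = 0b10001011, P3 = 0b01000010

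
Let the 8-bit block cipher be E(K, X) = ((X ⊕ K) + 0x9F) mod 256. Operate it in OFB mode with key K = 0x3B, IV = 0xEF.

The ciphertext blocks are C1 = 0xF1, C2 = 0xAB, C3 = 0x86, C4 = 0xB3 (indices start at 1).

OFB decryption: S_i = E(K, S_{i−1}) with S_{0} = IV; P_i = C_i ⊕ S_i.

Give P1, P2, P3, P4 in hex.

P1 = 0x82, P2 = 0x4C, P3 = 0xFD, P4 = 0x6C

P1: S = E(K, 0xEF) = 0x73; 0xF1 ⊕ 0x73 = 0x82.
P2: S = E(K, 0x73) = 0xE7; 0xAB ⊕ 0xE7 = 0x4C.
P3: S = E(K, 0xE7) = 0x7B; 0x86 ⊕ 0x7B = 0xFD.
P4: S = E(K, 0x7B) = 0xDF; 0xB3 ⊕ 0xDF = 0x6C.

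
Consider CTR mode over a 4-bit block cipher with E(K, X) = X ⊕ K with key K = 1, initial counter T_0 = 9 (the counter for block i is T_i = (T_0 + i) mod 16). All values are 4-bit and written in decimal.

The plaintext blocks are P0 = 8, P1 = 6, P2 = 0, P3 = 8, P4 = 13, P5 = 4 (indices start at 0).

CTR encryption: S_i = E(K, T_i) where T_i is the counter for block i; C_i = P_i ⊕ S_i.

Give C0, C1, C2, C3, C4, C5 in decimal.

C0 = 0, C1 = 13, C2 = 10, C3 = 5, C4 = 1, C5 = 11

C0: T = 9, S = E(K, T) = 8; 8 ⊕ 8 = 0.
C1: T = 10, S = E(K, T) = 11; 6 ⊕ 11 = 13.
C2: T = 11, S = E(K, T) = 10; 0 ⊕ 10 = 10.
C3: T = 12, S = E(K, T) = 13; 8 ⊕ 13 = 5.
C4: T = 13, S = E(K, T) = 12; 13 ⊕ 12 = 1.
C5: T = 14, S = E(K, T) = 15; 4 ⊕ 15 = 11.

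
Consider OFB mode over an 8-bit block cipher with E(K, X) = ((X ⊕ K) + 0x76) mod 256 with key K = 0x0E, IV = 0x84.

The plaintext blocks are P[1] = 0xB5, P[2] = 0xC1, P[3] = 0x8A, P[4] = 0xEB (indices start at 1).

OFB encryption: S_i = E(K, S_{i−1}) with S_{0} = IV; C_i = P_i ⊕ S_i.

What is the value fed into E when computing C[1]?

0x84

C[1]: S = E(K, 0x84) = 0x00; 0xB5 ⊕ 0x00 = 0xB5.
So the input to E for block [1] is 0x84.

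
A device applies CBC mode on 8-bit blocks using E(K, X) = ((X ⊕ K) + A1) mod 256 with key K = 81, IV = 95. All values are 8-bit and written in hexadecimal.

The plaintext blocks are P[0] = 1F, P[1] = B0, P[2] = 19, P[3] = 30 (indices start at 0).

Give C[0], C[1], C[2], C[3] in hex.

C[0] = AC, C[1] = 3E, C[2] = 47, C[3] = 97

CBC encryption: C_i = E(K, P_i ⊕ C_{i−1}), with C_{−1} = IV.
C[0]: P[0] ⊕ 95 = 8A; E(K, 8A) = AC.
C[1]: P[1] ⊕ AC = 1C; E(K, 1C) = 3E.
C[2]: P[2] ⊕ 3E = 27; E(K, 27) = 47.
C[3]: P[3] ⊕ 47 = 77; E(K, 77) = 97.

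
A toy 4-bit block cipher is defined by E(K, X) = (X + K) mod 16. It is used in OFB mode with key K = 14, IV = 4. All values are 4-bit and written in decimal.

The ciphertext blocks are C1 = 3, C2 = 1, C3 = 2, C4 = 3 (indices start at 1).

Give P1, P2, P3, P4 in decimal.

P1 = 1, P2 = 1, P3 = 12, P4 = 15

OFB decryption: S_i = E(K, S_{i−1}) with S_{0} = IV; P_i = C_i ⊕ S_i.
P1: S = E(K, 4) = 2; 3 ⊕ 2 = 1.
P2: S = E(K, 2) = 0; 1 ⊕ 0 = 1.
P3: S = E(K, 0) = 14; 2 ⊕ 14 = 12.
P4: S = E(K, 14) = 12; 3 ⊕ 12 = 15.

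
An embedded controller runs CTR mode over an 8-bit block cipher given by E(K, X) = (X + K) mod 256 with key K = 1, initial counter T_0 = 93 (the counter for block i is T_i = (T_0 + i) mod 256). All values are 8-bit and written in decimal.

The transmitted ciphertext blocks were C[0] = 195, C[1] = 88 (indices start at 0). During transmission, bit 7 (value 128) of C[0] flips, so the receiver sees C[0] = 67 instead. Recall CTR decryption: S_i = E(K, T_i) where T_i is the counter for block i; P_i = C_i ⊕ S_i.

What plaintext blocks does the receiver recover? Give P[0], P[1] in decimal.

Only C[0] changed, to 67. In CTR, a change in C_i flips the same bit in P_i only; the keystream is unaffected. Decrypting the received ciphertext:
P[0]: T = 93, S = E(K, T) = 94; 67 ⊕ 94 = 29.
P[1]: T = 94, S = E(K, T) = 95; 88 ⊕ 95 = 7.
Blocks that differ from the original plaintext: P[0].

P[0] = 29, P[1] = 7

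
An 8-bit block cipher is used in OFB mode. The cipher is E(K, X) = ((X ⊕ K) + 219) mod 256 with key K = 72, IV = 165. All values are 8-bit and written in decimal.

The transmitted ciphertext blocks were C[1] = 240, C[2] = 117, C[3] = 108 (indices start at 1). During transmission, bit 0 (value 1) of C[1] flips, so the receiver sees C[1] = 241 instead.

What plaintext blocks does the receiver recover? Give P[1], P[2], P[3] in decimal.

OFB decryption: S_i = E(K, S_{i−1}) with S_{0} = IV; P_i = C_i ⊕ S_i.
Only C[1] changed, to 241. In OFB, a change in C_i flips the same bit in P_i only; the keystream is unaffected. Decrypting the received ciphertext:
P[1]: S = E(K, 165) = 200; 241 ⊕ 200 = 57.
P[2]: S = E(K, 200) = 91; 117 ⊕ 91 = 46.
P[3]: S = E(K, 91) = 238; 108 ⊕ 238 = 130.
Blocks that differ from the original plaintext: P[1].

P[1] = 57, P[2] = 46, P[3] = 130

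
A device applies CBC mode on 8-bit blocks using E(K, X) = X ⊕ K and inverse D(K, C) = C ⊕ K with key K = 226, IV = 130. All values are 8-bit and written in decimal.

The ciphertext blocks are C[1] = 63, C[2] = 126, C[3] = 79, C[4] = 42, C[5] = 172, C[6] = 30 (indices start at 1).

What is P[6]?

CBC decryption: P_i = D(K, C_i) ⊕ C_{i−1}, with C_{0} = IV.
P[6]: D(K, 30) = 252; 252 ⊕ 172 = 80.

P[6] = 80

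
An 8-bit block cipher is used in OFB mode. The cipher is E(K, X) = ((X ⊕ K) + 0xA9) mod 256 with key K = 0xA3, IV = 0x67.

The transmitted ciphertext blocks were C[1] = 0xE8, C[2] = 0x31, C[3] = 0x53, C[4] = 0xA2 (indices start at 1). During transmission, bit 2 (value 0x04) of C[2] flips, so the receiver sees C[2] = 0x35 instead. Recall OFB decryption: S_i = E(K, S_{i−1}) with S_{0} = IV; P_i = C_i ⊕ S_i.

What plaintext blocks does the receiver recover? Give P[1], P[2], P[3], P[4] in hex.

Only C[2] changed, to 0x35. In OFB, a change in C_i flips the same bit in P_i only; the keystream is unaffected. Decrypting the received ciphertext:
P[1]: S = E(K, 0x67) = 0x6D; 0xE8 ⊕ 0x6D = 0x85.
P[2]: S = E(K, 0x6D) = 0x77; 0x35 ⊕ 0x77 = 0x42.
P[3]: S = E(K, 0x77) = 0x7D; 0x53 ⊕ 0x7D = 0x2E.
P[4]: S = E(K, 0x7D) = 0x87; 0xA2 ⊕ 0x87 = 0x25.
Blocks that differ from the original plaintext: P[2].

P[1] = 0x85, P[2] = 0x42, P[3] = 0x2E, P[4] = 0x25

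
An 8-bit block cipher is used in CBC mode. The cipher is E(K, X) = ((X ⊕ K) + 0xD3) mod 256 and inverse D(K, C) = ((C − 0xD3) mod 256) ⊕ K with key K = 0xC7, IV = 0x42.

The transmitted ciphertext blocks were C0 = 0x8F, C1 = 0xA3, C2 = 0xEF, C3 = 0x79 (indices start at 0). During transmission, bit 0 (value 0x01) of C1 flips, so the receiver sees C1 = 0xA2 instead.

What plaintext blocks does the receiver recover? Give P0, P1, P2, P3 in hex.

P0 = 0x39, P1 = 0x87, P2 = 0x79, P3 = 0x8E

CBC decryption: P_i = D(K, C_i) ⊕ C_{i−1}, with C_{−1} = IV.
Only C1 changed, to 0xA2. In CBC, a change in C_i garbles P_i and flips the same bit in P_{i+1}. Decrypting the received ciphertext:
P0: D(K, 0x8F) = 0x7B; 0x7B ⊕ 0x42 = 0x39.
P1: D(K, 0xA2) = 0x08; 0x08 ⊕ 0x8F = 0x87.
P2: D(K, 0xEF) = 0xDB; 0xDB ⊕ 0xA2 = 0x79.
P3: D(K, 0x79) = 0x61; 0x61 ⊕ 0xEF = 0x8E.
Blocks that differ from the original plaintext: P1, P2.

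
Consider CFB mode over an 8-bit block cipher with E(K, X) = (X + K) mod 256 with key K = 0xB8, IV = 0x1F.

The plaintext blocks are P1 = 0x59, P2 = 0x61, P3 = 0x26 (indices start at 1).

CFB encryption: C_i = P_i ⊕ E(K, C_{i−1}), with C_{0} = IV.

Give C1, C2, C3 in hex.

C1 = 0x8E, C2 = 0x27, C3 = 0xF9

C1: E(K, 0x1F) = 0xD7; 0x59 ⊕ 0xD7 = 0x8E.
C2: E(K, 0x8E) = 0x46; 0x61 ⊕ 0x46 = 0x27.
C3: E(K, 0x27) = 0xDF; 0x26 ⊕ 0xDF = 0xF9.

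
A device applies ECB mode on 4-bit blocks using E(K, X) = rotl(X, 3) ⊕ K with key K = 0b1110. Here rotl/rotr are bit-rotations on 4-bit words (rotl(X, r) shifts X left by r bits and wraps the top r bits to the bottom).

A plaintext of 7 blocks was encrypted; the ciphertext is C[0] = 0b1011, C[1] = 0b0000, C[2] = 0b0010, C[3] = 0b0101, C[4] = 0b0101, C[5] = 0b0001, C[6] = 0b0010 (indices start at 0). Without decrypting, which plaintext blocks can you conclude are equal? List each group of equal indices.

P[2] = P[6]; P[3] = P[4]

ECB encrypts each block independently with the same key, so equal ciphertext blocks imply equal plaintext blocks.
C[2] = C[6] = 0b0010, so P[2] = P[6].
C[3] = C[4] = 0b0101, so P[3] = P[4].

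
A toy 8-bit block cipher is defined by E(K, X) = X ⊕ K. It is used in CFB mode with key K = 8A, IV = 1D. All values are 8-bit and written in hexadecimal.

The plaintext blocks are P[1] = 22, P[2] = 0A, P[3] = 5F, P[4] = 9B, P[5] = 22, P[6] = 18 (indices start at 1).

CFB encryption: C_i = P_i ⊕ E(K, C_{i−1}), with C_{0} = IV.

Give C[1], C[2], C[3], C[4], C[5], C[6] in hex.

C[1] = B5, C[2] = 35, C[3] = E0, C[4] = F1, C[5] = 59, C[6] = CB

C[1]: E(K, 1D) = 97; 22 ⊕ 97 = B5.
C[2]: E(K, B5) = 3F; 0A ⊕ 3F = 35.
C[3]: E(K, 35) = BF; 5F ⊕ BF = E0.
C[4]: E(K, E0) = 6A; 9B ⊕ 6A = F1.
C[5]: E(K, F1) = 7B; 22 ⊕ 7B = 59.
C[6]: E(K, 59) = D3; 18 ⊕ D3 = CB.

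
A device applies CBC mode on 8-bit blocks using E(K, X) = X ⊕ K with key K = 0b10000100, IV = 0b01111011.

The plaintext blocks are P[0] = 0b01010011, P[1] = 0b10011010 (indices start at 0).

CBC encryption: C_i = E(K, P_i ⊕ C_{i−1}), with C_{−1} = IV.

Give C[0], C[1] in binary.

C[0] = 0b10101100, C[1] = 0b10110010

C[0]: P[0] ⊕ 0b01111011 = 0b00101000; E(K, 0b00101000) = 0b10101100.
C[1]: P[1] ⊕ 0b10101100 = 0b00110110; E(K, 0b00110110) = 0b10110010.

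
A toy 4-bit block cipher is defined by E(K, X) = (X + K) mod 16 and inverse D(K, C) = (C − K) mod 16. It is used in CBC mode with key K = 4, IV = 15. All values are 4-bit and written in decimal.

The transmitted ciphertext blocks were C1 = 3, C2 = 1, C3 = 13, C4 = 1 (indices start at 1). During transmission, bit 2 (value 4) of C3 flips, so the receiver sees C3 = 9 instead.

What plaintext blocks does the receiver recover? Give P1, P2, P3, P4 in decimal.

P1 = 0, P2 = 14, P3 = 4, P4 = 4

CBC decryption: P_i = D(K, C_i) ⊕ C_{i−1}, with C_{0} = IV.
Only C3 changed, to 9. In CBC, a change in C_i garbles P_i and flips the same bit in P_{i+1}. Decrypting the received ciphertext:
P1: D(K, 3) = 15; 15 ⊕ 15 = 0.
P2: D(K, 1) = 13; 13 ⊕ 3 = 14.
P3: D(K, 9) = 5; 5 ⊕ 1 = 4.
P4: D(K, 1) = 13; 13 ⊕ 9 = 4.
Blocks that differ from the original plaintext: P3, P4.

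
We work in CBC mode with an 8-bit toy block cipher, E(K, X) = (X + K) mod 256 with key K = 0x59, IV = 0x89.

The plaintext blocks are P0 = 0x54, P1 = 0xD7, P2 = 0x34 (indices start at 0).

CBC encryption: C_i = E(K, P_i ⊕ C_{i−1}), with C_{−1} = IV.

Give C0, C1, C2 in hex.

C0: P0 ⊕ 0x89 = 0xDD; E(K, 0xDD) = 0x36.
C1: P1 ⊕ 0x36 = 0xE1; E(K, 0xE1) = 0x3A.
C2: P2 ⊕ 0x3A = 0x0E; E(K, 0x0E) = 0x67.

C0 = 0x36, C1 = 0x3A, C2 = 0x67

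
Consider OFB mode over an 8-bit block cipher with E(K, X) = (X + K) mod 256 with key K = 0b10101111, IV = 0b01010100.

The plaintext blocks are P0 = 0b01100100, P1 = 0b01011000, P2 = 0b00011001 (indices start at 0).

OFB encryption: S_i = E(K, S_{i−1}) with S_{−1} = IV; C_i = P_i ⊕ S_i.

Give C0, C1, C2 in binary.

C0: S = E(K, 0b01010100) = 0b00000011; 0b01100100 ⊕ 0b00000011 = 0b01100111.
C1: S = E(K, 0b00000011) = 0b10110010; 0b01011000 ⊕ 0b10110010 = 0b11101010.
C2: S = E(K, 0b10110010) = 0b01100001; 0b00011001 ⊕ 0b01100001 = 0b01111000.

C0 = 0b01100111, C1 = 0b11101010, C2 = 0b01111000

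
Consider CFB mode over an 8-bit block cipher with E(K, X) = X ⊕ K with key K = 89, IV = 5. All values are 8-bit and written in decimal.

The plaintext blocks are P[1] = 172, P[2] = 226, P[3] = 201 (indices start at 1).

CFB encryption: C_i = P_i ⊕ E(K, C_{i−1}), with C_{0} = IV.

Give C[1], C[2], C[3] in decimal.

C[1] = 240, C[2] = 75, C[3] = 219

C[1]: E(K, 5) = 92; 172 ⊕ 92 = 240.
C[2]: E(K, 240) = 169; 226 ⊕ 169 = 75.
C[3]: E(K, 75) = 18; 201 ⊕ 18 = 219.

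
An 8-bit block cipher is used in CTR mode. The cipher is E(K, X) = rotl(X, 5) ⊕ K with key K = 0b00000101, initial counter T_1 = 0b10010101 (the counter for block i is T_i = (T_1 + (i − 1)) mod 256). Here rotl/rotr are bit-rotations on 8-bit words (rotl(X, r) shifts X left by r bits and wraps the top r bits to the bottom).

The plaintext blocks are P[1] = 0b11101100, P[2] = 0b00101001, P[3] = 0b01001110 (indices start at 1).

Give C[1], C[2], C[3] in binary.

C[1] = 0b01011011, C[2] = 0b11111110, C[3] = 0b10111001

CTR encryption: S_i = E(K, T_i) where T_i is the counter for block i; C_i = P_i ⊕ S_i.
C[1]: T = 0b10010101, S = E(K, T) = 0b10110111; 0b11101100 ⊕ 0b10110111 = 0b01011011.
C[2]: T = 0b10010110, S = E(K, T) = 0b11010111; 0b00101001 ⊕ 0b11010111 = 0b11111110.
C[3]: T = 0b10010111, S = E(K, T) = 0b11110111; 0b01001110 ⊕ 0b11110111 = 0b10111001.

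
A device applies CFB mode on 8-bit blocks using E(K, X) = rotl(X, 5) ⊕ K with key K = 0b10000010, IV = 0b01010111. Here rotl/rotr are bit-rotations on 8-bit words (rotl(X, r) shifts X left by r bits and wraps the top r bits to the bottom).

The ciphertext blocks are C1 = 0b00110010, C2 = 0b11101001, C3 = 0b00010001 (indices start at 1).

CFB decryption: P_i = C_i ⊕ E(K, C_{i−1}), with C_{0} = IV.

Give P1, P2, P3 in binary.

P1 = 0b01011010, P2 = 0b00101101, P3 = 0b10101110

P1: E(K, 0b01010111) = 0b01101000; 0b00110010 ⊕ 0b01101000 = 0b01011010.
P2: E(K, 0b00110010) = 0b11000100; 0b11101001 ⊕ 0b11000100 = 0b00101101.
P3: E(K, 0b11101001) = 0b10111111; 0b00010001 ⊕ 0b10111111 = 0b10101110.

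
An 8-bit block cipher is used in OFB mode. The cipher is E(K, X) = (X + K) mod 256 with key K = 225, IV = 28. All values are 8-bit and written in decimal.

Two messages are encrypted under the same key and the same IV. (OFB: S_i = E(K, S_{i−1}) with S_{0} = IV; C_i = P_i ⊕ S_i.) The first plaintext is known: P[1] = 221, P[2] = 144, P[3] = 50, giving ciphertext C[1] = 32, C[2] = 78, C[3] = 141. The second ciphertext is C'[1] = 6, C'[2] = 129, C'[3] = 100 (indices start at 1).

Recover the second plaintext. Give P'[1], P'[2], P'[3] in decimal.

P'[1] = 251, P'[2] = 95, P'[3] = 219

In OFB with a reused IV, both messages share the same keystream S_i, so C_i ⊕ C'_i = P_i ⊕ P'_i and thus P'_i = P_i ⊕ C_i ⊕ C'_i.
P'[1]: 221 ⊕ 32 ⊕ 6 = 251.
P'[2]: 144 ⊕ 78 ⊕ 129 = 95.
P'[3]: 50 ⊕ 141 ⊕ 100 = 219.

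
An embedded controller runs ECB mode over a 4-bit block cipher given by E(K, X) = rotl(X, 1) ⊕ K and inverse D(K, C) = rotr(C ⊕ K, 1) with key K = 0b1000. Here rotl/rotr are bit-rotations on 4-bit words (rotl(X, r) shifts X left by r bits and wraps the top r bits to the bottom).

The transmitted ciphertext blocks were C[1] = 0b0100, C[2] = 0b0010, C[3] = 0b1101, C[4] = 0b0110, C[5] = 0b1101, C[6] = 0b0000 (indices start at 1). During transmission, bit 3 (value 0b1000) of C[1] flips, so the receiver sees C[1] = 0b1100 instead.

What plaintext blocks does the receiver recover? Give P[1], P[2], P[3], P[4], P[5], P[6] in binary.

P[1] = 0b0010, P[2] = 0b0101, P[3] = 0b1010, P[4] = 0b0111, P[5] = 0b1010, P[6] = 0b0100

ECB decryption: P_i = D(K, C_i).
Only C[1] changed, to 0b1100. In ECB, a change in C_i affects only P_i. Decrypting the received ciphertext:
P[1]: D(K, 0b1100) = 0b0010.
P[2]: D(K, 0b0010) = 0b0101.
P[3]: D(K, 0b1101) = 0b1010.
P[4]: D(K, 0b0110) = 0b0111.
P[5]: D(K, 0b1101) = 0b1010.
P[6]: D(K, 0b0000) = 0b0100.
Blocks that differ from the original plaintext: P[1].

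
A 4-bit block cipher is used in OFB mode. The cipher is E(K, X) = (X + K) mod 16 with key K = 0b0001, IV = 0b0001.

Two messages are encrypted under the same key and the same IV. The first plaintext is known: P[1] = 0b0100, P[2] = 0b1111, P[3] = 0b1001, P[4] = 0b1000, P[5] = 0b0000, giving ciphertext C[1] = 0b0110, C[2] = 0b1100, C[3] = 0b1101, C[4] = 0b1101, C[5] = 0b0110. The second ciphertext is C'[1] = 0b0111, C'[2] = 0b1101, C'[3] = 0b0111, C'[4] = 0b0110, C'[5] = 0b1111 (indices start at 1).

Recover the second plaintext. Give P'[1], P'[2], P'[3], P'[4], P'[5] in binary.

P'[1] = 0b0101, P'[2] = 0b1110, P'[3] = 0b0011, P'[4] = 0b0011, P'[5] = 0b1001

In OFB with a reused IV, both messages share the same keystream S_i, so C_i ⊕ C'_i = P_i ⊕ P'_i and thus P'_i = P_i ⊕ C_i ⊕ C'_i.
P'[1]: 0b0100 ⊕ 0b0110 ⊕ 0b0111 = 0b0101.
P'[2]: 0b1111 ⊕ 0b1100 ⊕ 0b1101 = 0b1110.
P'[3]: 0b1001 ⊕ 0b1101 ⊕ 0b0111 = 0b0011.
P'[4]: 0b1000 ⊕ 0b1101 ⊕ 0b0110 = 0b0011.
P'[5]: 0b0000 ⊕ 0b0110 ⊕ 0b1111 = 0b1001.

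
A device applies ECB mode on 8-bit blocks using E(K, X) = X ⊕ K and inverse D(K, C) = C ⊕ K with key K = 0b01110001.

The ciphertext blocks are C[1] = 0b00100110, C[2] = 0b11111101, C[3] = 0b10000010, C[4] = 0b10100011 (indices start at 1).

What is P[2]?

P[2] = 0b10001100

ECB decryption: P_i = D(K, C_i).
P[2]: D(K, 0b11111101) = 0b10001100.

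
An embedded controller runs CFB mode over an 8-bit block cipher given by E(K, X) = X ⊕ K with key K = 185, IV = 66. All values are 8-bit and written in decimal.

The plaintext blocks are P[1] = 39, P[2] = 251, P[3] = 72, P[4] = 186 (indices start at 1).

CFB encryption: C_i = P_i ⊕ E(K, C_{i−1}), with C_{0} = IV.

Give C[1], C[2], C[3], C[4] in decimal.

C[1]: E(K, 66) = 251; 39 ⊕ 251 = 220.
C[2]: E(K, 220) = 101; 251 ⊕ 101 = 158.
C[3]: E(K, 158) = 39; 72 ⊕ 39 = 111.
C[4]: E(K, 111) = 214; 186 ⊕ 214 = 108.

C[1] = 220, C[2] = 158, C[3] = 111, C[4] = 108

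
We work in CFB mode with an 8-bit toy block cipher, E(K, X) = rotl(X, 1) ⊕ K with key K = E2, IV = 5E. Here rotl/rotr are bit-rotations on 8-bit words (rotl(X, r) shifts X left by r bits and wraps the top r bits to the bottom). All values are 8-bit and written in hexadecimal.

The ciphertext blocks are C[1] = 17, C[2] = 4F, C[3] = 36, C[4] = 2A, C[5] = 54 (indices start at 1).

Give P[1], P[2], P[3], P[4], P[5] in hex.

P[1] = 49, P[2] = 83, P[3] = 4A, P[4] = A4, P[5] = E2

CFB decryption: P_i = C_i ⊕ E(K, C_{i−1}), with C_{0} = IV.
P[1]: E(K, 5E) = 5E; 17 ⊕ 5E = 49.
P[2]: E(K, 17) = CC; 4F ⊕ CC = 83.
P[3]: E(K, 4F) = 7C; 36 ⊕ 7C = 4A.
P[4]: E(K, 36) = 8E; 2A ⊕ 8E = A4.
P[5]: E(K, 2A) = B6; 54 ⊕ B6 = E2.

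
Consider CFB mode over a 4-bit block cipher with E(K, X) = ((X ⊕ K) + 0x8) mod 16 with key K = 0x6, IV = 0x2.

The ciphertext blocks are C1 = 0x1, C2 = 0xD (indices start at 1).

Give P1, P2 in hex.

CFB decryption: P_i = C_i ⊕ E(K, C_{i−1}), with C_{0} = IV.
P1: E(K, 0x2) = 0xC; 0x1 ⊕ 0xC = 0xD.
P2: E(K, 0x1) = 0xF; 0xD ⊕ 0xF = 0x2.

P1 = 0xD, P2 = 0x2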